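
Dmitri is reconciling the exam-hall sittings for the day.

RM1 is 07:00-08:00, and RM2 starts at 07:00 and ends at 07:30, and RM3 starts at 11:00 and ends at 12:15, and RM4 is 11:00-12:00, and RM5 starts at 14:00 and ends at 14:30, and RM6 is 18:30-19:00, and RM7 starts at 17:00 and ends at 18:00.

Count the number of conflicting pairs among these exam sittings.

2

Two intervals overlap when each starts before the other ends.
Sorted by start: RM1, RM2, RM3, RM4, RM5, RM7, RM6.
RM2 starts before RM1 ends → RM1 and RM2 overlap.
RM3 starts after RM1 ends; RM1 is clear from here.
RM3 starts after RM2 ends; RM2 is clear from here.
RM4 starts before RM3 ends → RM3 and RM4 overlap.
RM5 starts after RM3 ends; RM3 is clear from here.
RM5 starts after RM4 ends; RM4 is clear from here.
RM7 starts after RM5 ends; RM5 is clear from here.
RM6 starts after RM7 ends.
Overlapping pairs: RM1 & RM2, RM3 & RM4 — 2 in total.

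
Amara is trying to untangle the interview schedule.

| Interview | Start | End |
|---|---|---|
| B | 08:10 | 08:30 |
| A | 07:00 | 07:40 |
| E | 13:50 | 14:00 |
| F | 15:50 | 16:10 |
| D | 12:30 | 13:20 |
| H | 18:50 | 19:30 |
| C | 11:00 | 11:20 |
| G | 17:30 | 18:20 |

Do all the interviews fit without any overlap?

Sorted by start: A, B, C, D, E, F, G, H.
B starts after A ends — done with A.
C starts after B ends — done with B.
D starts after C ends — done with C.
E starts after D ends — done with D.
F starts after E ends — done with E.
G starts after F ends — done with F.
H starts after G ends.
Every pair is clear; the schedule has no overlaps.

Yes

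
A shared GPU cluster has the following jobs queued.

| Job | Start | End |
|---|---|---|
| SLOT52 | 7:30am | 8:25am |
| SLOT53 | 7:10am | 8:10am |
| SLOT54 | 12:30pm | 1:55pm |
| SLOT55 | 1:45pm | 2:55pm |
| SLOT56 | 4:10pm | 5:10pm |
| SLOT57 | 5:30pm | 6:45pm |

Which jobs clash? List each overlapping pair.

SLOT52 & SLOT53, SLOT54 & SLOT55

Check each pair: they overlap iff neither finishes before the other starts.
Sorted by start: SLOT53, SLOT52, SLOT54, SLOT55, SLOT56, SLOT57.
SLOT52 starts before SLOT53 ends → SLOT53 and SLOT52 overlap.
SLOT54 starts after SLOT53 ends; SLOT53 is clear from here.
SLOT54 starts after SLOT52 ends; SLOT52 is clear from here.
SLOT55 starts before SLOT54 ends → SLOT54 and SLOT55 overlap.
SLOT56 starts after SLOT54 ends; SLOT54 is clear from here.
SLOT56 starts after SLOT55 ends; SLOT55 is clear from here.
SLOT57 starts after SLOT56 ends.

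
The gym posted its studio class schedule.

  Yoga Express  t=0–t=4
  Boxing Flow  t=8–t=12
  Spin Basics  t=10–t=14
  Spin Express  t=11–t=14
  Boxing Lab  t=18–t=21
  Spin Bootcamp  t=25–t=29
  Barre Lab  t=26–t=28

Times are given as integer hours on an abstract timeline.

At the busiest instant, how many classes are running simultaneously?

Sweep the timeline, counting +1 at each start and −1 at each end (ends before starts at a tie):
t=0 start Yoga Express → 1
t=4 end Yoga Express → 0
t=8 start Boxing Flow → 1
t=10 start Spin Basics → 2
t=11 start Spin Express → 3
t=12 end Boxing Flow → 2
t=14 end Spin Basics → 1
t=14 end Spin Express → 0
t=18 start Boxing Lab → 1
t=21 end Boxing Lab → 0
t=25 start Spin Bootcamp → 1
t=26 start Barre Lab → 2
t=28 end Barre Lab → 1
t=29 end Spin Bootcamp → 0
Peak is 3, at t=11 (Boxing Flow, Spin Basics, Spin Express).

3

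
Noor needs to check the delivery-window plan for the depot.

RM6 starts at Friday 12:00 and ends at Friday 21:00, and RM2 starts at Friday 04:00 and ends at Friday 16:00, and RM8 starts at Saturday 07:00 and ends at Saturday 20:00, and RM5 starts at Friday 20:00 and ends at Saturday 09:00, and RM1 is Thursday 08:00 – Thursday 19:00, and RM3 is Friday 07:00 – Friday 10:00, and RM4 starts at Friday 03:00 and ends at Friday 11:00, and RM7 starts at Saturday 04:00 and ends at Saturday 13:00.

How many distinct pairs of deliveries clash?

8

Two intervals overlap when each starts before the other ends.
Sorted by start: RM1, RM4, RM2, RM3, RM6, RM5, RM7, RM8.
RM4 starts after RM1 ends — done with RM1.
RM2 starts before RM4 ends → RM4 and RM2 overlap.
RM3 starts before RM4 ends → RM4 and RM3 overlap.
RM6 starts after RM4 ends — done with RM4.
RM3 starts before RM2 ends → RM2 and RM3 overlap.
RM6 starts before RM2 ends → RM2 and RM6 overlap.
RM5 starts after RM2 ends — done with RM2.
RM6 starts after RM3 ends — done with RM3.
RM5 starts before RM6 ends → RM6 and RM5 overlap.
RM7 starts after RM6 ends — done with RM6.
RM7 starts before RM5 ends → RM5 and RM7 overlap.
RM8 starts before RM5 ends → RM5 and RM8 overlap.
RM8 starts before RM7 ends → RM7 and RM8 overlap.
Overlapping pairs: RM2 & RM3, RM2 & RM4, RM2 & RM6, RM3 & RM4, RM5 & RM6, RM5 & RM7, RM5 & RM8, RM7 & RM8 — 8 in total.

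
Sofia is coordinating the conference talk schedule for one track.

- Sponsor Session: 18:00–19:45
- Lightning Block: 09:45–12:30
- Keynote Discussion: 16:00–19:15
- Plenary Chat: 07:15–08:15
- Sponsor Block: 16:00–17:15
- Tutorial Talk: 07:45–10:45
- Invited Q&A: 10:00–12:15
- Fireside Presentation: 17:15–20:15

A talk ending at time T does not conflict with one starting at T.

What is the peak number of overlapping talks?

Sweep the timeline, counting +1 at each start and −1 at each end (ends before starts at a tie):
07:15 start Plenary Chat → 1
07:45 start Tutorial Talk → 2
08:15 end Plenary Chat → 1
09:45 start Lightning Block → 2
10:00 start Invited Q&A → 3
10:45 end Tutorial Talk → 2
12:15 end Invited Q&A → 1
12:30 end Lightning Block → 0
16:00 start Keynote Discussion → 1
16:00 start Sponsor Block → 2
17:15 end Sponsor Block → 1
17:15 start Fireside Presentation → 2
18:00 start Sponsor Session → 3
19:15 end Keynote Discussion → 2
19:45 end Sponsor Session → 1
20:15 end Fireside Presentation → 0
Peak is 3, at 10:00 (Invited Q&A, Lightning Block, Tutorial Talk).

3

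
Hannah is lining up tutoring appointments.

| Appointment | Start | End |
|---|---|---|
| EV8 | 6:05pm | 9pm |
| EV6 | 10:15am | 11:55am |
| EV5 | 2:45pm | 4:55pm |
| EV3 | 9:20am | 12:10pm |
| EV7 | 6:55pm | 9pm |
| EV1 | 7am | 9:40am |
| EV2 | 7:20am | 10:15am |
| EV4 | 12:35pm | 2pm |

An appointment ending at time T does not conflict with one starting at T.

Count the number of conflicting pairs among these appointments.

5

Sorted by start: EV1, EV2, EV3, EV6, EV4, EV5, EV8, EV7.
EV2 starts before EV1 ends → EV1 and EV2 overlap.
EV3 starts before EV1 ends → EV1 and EV3 overlap.
EV6 starts after EV1 ends; EV1 is clear from here.
EV3 starts before EV2 ends → EV2 and EV3 overlap.
EV6 starts exactly when EV2 ends (back-to-back, no overlap); EV2 is clear from here.
EV6 starts before EV3 ends → EV3 and EV6 overlap.
EV4 starts after EV3 ends; EV3 is clear from here.
EV4 starts after EV6 ends; EV6 is clear from here.
EV5 starts after EV4 ends; EV4 is clear from here.
EV8 starts after EV5 ends; EV5 is clear from here.
EV7 starts before EV8 ends → EV8 and EV7 overlap.
Overlapping pairs: EV1 & EV2, EV1 & EV3, EV2 & EV3, EV3 & EV6, EV7 & EV8 — 5 in total.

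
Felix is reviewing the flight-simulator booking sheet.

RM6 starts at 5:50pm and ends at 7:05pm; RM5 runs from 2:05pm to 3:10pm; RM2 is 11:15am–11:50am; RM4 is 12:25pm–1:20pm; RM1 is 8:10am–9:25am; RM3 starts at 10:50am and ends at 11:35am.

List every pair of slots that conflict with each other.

Two intervals overlap when each starts before the other ends.
Sorted by start: RM1, RM3, RM2, RM4, RM5, RM6.
RM3 starts after RM1 ends, so RM1 has no further overlaps.
RM2 starts before RM3 ends → RM3 and RM2 overlap.
RM4 starts after RM3 ends, so RM3 has no further overlaps.
RM4 starts after RM2 ends, so RM2 has no further overlaps.
RM5 starts after RM4 ends, so RM4 has no further overlaps.
RM6 starts after RM5 ends.

RM2 & RM3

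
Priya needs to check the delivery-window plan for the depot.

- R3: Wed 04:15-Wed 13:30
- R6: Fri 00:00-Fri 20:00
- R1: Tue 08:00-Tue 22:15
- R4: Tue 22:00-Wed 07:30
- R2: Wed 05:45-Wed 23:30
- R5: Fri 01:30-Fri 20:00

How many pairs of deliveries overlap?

5

Sorted by start: R1, R4, R3, R2, R6, R5.
R4 starts before R1 ends → R1 and R4 overlap.
R3 starts after R1 ends, so nothing later overlaps R1 either.
R3 starts before R4 ends → R4 and R3 overlap.
R2 starts before R4 ends → R4 and R2 overlap.
R6 starts after R4 ends, so nothing later overlaps R4 either.
R2 starts before R3 ends → R3 and R2 overlap.
R6 starts after R3 ends, so nothing later overlaps R3 either.
R6 starts after R2 ends, so nothing later overlaps R2 either.
R5 starts before R6 ends → R6 and R5 overlap.
Overlapping pairs: R1 & R4, R2 & R3, R2 & R4, R3 & R4, R5 & R6 — 5 in total.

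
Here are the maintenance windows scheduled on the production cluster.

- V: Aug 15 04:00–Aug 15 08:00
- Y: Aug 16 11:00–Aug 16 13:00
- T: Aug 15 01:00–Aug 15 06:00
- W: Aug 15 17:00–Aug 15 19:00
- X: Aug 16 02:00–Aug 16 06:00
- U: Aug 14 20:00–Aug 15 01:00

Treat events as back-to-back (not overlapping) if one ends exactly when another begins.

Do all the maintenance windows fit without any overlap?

Two intervals overlap when each starts before the other ends.
Sorted by start: U, T, V, W, X, Y.
T starts exactly when U ends (back-to-back, no overlap), so nothing later overlaps U either.
V starts before T ends → T and V overlap.
That's a conflict, so the schedule is not conflict-free.

No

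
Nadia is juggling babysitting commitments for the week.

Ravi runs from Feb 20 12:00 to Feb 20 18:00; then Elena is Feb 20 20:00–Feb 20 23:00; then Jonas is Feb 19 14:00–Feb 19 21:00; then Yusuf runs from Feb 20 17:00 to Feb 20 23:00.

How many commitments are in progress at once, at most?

2

Walk through starts and ends in time order (an end at T is processed before a start at T):
Feb 19 14:00 start Jonas → 1
Feb 19 21:00 end Jonas → 0
Feb 20 12:00 start Ravi → 1
Feb 20 17:00 start Yusuf → 2
Feb 20 18:00 end Ravi → 1
Feb 20 20:00 start Elena → 2
Feb 20 23:00 end Elena → 1
Feb 20 23:00 end Yusuf → 0
Peak is 2, at Feb 20 17:00 (Ravi, Yusuf).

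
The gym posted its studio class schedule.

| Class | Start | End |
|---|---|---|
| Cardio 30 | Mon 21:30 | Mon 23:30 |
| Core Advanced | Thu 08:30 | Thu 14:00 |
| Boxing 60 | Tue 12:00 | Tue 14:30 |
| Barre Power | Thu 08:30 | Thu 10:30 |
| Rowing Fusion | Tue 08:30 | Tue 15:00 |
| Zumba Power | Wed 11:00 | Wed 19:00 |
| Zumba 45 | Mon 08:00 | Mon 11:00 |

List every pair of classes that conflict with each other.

Check each pair: they overlap iff neither finishes before the other starts.
Sorted by start: Zumba 45, Cardio 30, Rowing Fusion, Boxing 60, Zumba Power, Core Advanced, Barre Power.
Cardio 30 starts after Zumba 45 ends, so nothing later overlaps Zumba 45 either.
Rowing Fusion starts after Cardio 30 ends, so nothing later overlaps Cardio 30 either.
Boxing 60 starts before Rowing Fusion ends → Rowing Fusion and Boxing 60 overlap.
Zumba Power starts after Rowing Fusion ends, so nothing later overlaps Rowing Fusion either.
Zumba Power starts after Boxing 60 ends, so nothing later overlaps Boxing 60 either.
Core Advanced starts after Zumba Power ends, so nothing later overlaps Zumba Power either.
Barre Power starts before Core Advanced ends → Core Advanced and Barre Power overlap.

Barre Power & Core Advanced, Boxing 60 & Rowing Fusion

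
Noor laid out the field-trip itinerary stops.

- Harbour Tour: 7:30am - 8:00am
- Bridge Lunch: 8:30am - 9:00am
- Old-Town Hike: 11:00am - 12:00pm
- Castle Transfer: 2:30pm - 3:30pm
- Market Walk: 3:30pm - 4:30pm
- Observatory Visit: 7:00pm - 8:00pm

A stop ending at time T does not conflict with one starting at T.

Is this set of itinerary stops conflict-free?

Sorted by start: Harbour Tour, Bridge Lunch, Old-Town Hike, Castle Transfer, Market Walk, Observatory Visit.
Bridge Lunch starts after Harbour Tour ends, so Harbour Tour has no further overlaps.
Old-Town Hike starts after Bridge Lunch ends, so Bridge Lunch has no further overlaps.
Castle Transfer starts after Old-Town Hike ends, so Old-Town Hike has no further overlaps.
Market Walk starts exactly when Castle Transfer ends (back-to-back, no overlap), so Castle Transfer has no further overlaps.
Observatory Visit starts after Market Walk ends.
Every pair is clear; the schedule has no overlaps.

Yes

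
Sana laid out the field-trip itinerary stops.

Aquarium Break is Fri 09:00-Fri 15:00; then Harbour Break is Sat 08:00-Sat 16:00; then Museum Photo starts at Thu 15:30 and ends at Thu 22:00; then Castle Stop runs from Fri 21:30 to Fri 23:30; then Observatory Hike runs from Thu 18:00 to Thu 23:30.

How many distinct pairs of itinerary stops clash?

Check each pair: they overlap iff neither finishes before the other starts.
Sorted by start: Museum Photo, Observatory Hike, Aquarium Break, Castle Stop, Harbour Break.
Observatory Hike starts before Museum Photo ends → Museum Photo and Observatory Hike overlap.
Aquarium Break starts after Museum Photo ends; Museum Photo is clear from here.
Aquarium Break starts after Observatory Hike ends; Observatory Hike is clear from here.
Castle Stop starts after Aquarium Break ends; Aquarium Break is clear from here.
Harbour Break starts after Castle Stop ends.
Overlapping pairs: Museum Photo & Observatory Hike — 1 in total.

1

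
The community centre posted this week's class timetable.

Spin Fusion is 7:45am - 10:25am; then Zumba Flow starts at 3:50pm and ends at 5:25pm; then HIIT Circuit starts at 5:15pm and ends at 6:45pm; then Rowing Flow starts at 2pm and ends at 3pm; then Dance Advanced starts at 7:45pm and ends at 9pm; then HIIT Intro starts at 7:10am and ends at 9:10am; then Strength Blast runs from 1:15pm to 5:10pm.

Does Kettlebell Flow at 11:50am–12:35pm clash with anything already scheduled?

No — it doesn't clash with anything

HIIT Intro: ends 9:10am at or before Kettlebell Flow starts 11:50am → clear.
Spin Fusion: ends 10:25am at or before Kettlebell Flow starts 11:50am → clear.
Strength Blast: starts 1:15pm at or after Kettlebell Flow ends 12:35pm → clear.
Rowing Flow: starts 2pm at or after Kettlebell Flow ends 12:35pm → clear.
Zumba Flow: starts 3:50pm at or after Kettlebell Flow ends 12:35pm → clear.
HIIT Circuit: starts 5:15pm at or after Kettlebell Flow ends 12:35pm → clear.
Dance Advanced: starts 7:45pm at or after Kettlebell Flow ends 12:35pm → clear.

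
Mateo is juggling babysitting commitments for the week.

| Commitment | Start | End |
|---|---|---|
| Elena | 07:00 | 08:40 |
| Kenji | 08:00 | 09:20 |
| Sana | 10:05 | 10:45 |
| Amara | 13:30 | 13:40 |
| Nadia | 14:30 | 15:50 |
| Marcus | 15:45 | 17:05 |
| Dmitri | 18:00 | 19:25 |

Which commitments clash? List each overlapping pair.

Sorted by start: Elena, Kenji, Sana, Amara, Nadia, Marcus, Dmitri.
Kenji starts before Elena ends → Elena and Kenji overlap.
Sana starts after Elena ends, so nothing later overlaps Elena either.
Sana starts after Kenji ends, so nothing later overlaps Kenji either.
Amara starts after Sana ends, so nothing later overlaps Sana either.
Nadia starts after Amara ends, so nothing later overlaps Amara either.
Marcus starts before Nadia ends → Nadia and Marcus overlap.
Dmitri starts after Nadia ends.
Dmitri starts after Marcus ends.

Elena & Kenji, Marcus & Nadia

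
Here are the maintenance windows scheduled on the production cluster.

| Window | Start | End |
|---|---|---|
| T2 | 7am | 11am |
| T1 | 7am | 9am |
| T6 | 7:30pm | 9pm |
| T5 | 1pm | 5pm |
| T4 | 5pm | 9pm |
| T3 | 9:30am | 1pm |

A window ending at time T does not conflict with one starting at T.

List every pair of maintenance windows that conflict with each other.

Check each pair: they overlap iff neither finishes before the other starts.
Sorted by start: T1, T2, T3, T5, T4, T6.
T2 starts before T1 ends → T1 and T2 overlap.
T3 starts after T1 ends — done with T1.
T3 starts before T2 ends → T2 and T3 overlap.
T5 starts after T2 ends — done with T2.
T5 starts exactly when T3 ends (back-to-back, no overlap) — done with T3.
T4 starts exactly when T5 ends (back-to-back, no overlap) — done with T5.
T6 starts before T4 ends → T4 and T6 overlap.

T1 & T2, T2 & T3, T4 & T6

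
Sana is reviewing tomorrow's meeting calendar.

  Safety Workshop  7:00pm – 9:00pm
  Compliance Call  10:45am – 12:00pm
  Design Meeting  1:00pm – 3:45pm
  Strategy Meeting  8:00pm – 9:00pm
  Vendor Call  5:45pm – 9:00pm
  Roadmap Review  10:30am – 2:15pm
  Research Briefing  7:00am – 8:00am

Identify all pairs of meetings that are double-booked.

Sorted by start: Research Briefing, Roadmap Review, Compliance Call, Design Meeting, Vendor Call, Safety Workshop, Strategy Meeting.
Roadmap Review starts after Research Briefing ends; Research Briefing is clear from here.
Compliance Call starts before Roadmap Review ends → Roadmap Review and Compliance Call overlap.
Design Meeting starts before Roadmap Review ends → Roadmap Review and Design Meeting overlap.
Vendor Call starts after Roadmap Review ends; Roadmap Review is clear from here.
Design Meeting starts after Compliance Call ends; Compliance Call is clear from here.
Vendor Call starts after Design Meeting ends; Design Meeting is clear from here.
Safety Workshop starts before Vendor Call ends → Vendor Call and Safety Workshop overlap.
Strategy Meeting starts before Vendor Call ends → Vendor Call and Strategy Meeting overlap.
Strategy Meeting starts before Safety Workshop ends → Safety Workshop and Strategy Meeting overlap.

Compliance Call & Roadmap Review, Design Meeting & Roadmap Review, Safety Workshop & Strategy Meeting, Safety Workshop & Vendor Call, Strategy Meeting & Vendor Call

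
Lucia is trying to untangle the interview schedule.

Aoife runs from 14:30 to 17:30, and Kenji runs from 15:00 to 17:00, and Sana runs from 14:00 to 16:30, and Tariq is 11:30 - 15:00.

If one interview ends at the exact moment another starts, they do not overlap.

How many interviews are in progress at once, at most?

Sort all start/end points and keep a running count:
11:30 start Tariq → 1
14:00 start Sana → 2
14:30 start Aoife → 3
15:00 end Tariq → 2
15:00 start Kenji → 3
16:30 end Sana → 2
17:00 end Kenji → 1
17:30 end Aoife → 0
Peak is 3, at 14:30 (Aoife, Sana, Tariq).

3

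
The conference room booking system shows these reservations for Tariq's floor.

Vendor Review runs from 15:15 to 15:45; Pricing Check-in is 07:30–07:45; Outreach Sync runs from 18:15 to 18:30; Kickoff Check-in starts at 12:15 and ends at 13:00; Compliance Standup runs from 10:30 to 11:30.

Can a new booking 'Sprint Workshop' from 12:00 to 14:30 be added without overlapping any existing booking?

No — it overlaps Kickoff Check-in

Pricing Check-in: ends 07:45 at or before Sprint Workshop starts 12:00 → clear.
Compliance Standup: ends 11:30 at or before Sprint Workshop starts 12:00 → clear.
Kickoff Check-in: starts 12:15 before Sprint Workshop ends 14:30, and ends 13:00 after Sprint Workshop starts 12:00 → overlap.
Vendor Review: starts 15:15 at or after Sprint Workshop ends 14:30 → clear.
Outreach Sync: starts 18:15 at or after Sprint Workshop ends 14:30 → clear.
Sprint Workshop overlaps Kickoff Check-in.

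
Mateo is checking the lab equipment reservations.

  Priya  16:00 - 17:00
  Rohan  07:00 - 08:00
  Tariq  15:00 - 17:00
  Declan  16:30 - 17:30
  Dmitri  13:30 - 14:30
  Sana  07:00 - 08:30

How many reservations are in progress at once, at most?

3

Sort all start/end points and keep a running count:
07:00 start Rohan → 1
07:00 start Sana → 2
08:00 end Rohan → 1
08:30 end Sana → 0
13:30 start Dmitri → 1
14:30 end Dmitri → 0
15:00 start Tariq → 1
16:00 start Priya → 2
16:30 start Declan → 3
17:00 end Priya → 2
17:00 end Tariq → 1
17:30 end Declan → 0
Peak is 3, at 16:30 (Declan, Priya, Tariq).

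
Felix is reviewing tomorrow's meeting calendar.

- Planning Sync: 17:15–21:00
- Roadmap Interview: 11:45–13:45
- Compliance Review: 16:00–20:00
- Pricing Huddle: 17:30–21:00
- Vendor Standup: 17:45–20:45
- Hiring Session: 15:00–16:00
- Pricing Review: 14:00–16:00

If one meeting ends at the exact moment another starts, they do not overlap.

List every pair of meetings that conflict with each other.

Two intervals overlap when each starts before the other ends.
Sorted by start: Roadmap Interview, Pricing Review, Hiring Session, Compliance Review, Planning Sync, Pricing Huddle, Vendor Standup.
Pricing Review starts after Roadmap Interview ends; Roadmap Interview is clear from here.
Hiring Session starts before Pricing Review ends → Pricing Review and Hiring Session overlap.
Compliance Review starts exactly when Pricing Review ends (back-to-back, no overlap); Pricing Review is clear from here.
Compliance Review starts exactly when Hiring Session ends (back-to-back, no overlap); Hiring Session is clear from here.
Planning Sync starts before Compliance Review ends → Compliance Review and Planning Sync overlap.
Pricing Huddle starts before Compliance Review ends → Compliance Review and Pricing Huddle overlap.
Vendor Standup starts before Compliance Review ends → Compliance Review and Vendor Standup overlap.
Pricing Huddle starts before Planning Sync ends → Planning Sync and Pricing Huddle overlap.
Vendor Standup starts before Planning Sync ends → Planning Sync and Vendor Standup overlap.
Vendor Standup starts before Pricing Huddle ends → Pricing Huddle and Vendor Standup overlap.

Compliance Review & Planning Sync, Compliance Review & Pricing Huddle, Compliance Review & Vendor Standup, Hiring Session & Pricing Review, Planning Sync & Pricing Huddle, Planning Sync & Vendor Standup, Pricing Huddle & Vendor Standup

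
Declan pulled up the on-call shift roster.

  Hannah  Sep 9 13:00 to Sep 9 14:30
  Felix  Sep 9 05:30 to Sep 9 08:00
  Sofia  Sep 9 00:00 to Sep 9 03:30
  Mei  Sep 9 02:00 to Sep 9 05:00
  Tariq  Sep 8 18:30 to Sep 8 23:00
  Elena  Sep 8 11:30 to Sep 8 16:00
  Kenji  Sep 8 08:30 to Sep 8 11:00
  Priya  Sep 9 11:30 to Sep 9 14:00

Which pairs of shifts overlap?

Hannah & Priya, Mei & Sofia

Check each pair: they overlap iff neither finishes before the other starts.
Sorted by start: Kenji, Elena, Tariq, Sofia, Mei, Felix, Priya, Hannah.
Elena starts after Kenji ends — done with Kenji.
Tariq starts after Elena ends — done with Elena.
Sofia starts after Tariq ends — done with Tariq.
Mei starts before Sofia ends → Sofia and Mei overlap.
Felix starts after Sofia ends — done with Sofia.
Felix starts after Mei ends — done with Mei.
Priya starts after Felix ends — done with Felix.
Hannah starts before Priya ends → Priya and Hannah overlap.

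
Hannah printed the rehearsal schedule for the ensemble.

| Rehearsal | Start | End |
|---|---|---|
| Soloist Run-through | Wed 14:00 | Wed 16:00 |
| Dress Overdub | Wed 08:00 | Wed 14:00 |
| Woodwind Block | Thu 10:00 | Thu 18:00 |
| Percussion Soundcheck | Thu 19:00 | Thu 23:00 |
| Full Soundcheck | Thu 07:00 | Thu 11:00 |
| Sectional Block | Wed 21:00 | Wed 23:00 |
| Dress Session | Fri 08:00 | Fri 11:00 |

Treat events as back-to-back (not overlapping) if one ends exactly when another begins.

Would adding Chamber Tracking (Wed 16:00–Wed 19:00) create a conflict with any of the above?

Dress Overdub: ends Wed 14:00 at or before Chamber Tracking starts Wed 16:00 → clear.
Soloist Run-through: ends Wed 16:00 at or before Chamber Tracking starts Wed 16:00 → clear.
Sectional Block: starts Wed 21:00 at or after Chamber Tracking ends Wed 19:00 → clear.
Full Soundcheck: starts Thu 07:00 at or after Chamber Tracking ends Wed 19:00 → clear.
Woodwind Block: starts Thu 10:00 at or after Chamber Tracking ends Wed 19:00 → clear.
Percussion Soundcheck: starts Thu 19:00 at or after Chamber Tracking ends Wed 19:00 → clear.
Dress Session: starts Fri 08:00 at or after Chamber Tracking ends Wed 19:00 → clear.

No — it doesn't clash with anything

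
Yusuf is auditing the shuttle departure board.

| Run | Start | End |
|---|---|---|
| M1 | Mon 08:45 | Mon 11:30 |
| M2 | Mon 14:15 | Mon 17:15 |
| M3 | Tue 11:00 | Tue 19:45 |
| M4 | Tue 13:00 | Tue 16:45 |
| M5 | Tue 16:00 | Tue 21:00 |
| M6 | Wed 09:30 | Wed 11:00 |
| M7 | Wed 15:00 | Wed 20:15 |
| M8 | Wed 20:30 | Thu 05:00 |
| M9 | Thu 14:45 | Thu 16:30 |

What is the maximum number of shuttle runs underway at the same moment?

3

Walk through starts and ends in time order (an end at T is processed before a start at T):
Mon 08:45 start M1 → 1
Mon 11:30 end M1 → 0
Mon 14:15 start M2 → 1
Mon 17:15 end M2 → 0
Tue 11:00 start M3 → 1
Tue 13:00 start M4 → 2
Tue 16:00 start M5 → 3
Tue 16:45 end M4 → 2
Tue 19:45 end M3 → 1
Tue 21:00 end M5 → 0
Wed 09:30 start M6 → 1
Wed 11:00 end M6 → 0
Wed 15:00 start M7 → 1
Wed 20:15 end M7 → 0
Wed 20:30 start M8 → 1
Thu 05:00 end M8 → 0
Thu 14:45 start M9 → 1
Thu 16:30 end M9 → 0
Peak is 3, at Tue 16:00 (M3, M4, M5).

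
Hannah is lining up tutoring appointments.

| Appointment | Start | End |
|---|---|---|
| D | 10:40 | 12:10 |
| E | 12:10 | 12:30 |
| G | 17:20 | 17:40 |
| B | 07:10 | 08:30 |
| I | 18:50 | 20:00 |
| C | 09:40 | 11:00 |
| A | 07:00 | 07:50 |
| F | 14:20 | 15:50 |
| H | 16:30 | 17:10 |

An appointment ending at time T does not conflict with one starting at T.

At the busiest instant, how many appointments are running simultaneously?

Sort all start/end points and keep a running count:
07:00 start A → 1
07:10 start B → 2
07:50 end A → 1
08:30 end B → 0
09:40 start C → 1
10:40 start D → 2
11:00 end C → 1
12:10 end D → 0
12:10 start E → 1
12:30 end E → 0
14:20 start F → 1
15:50 end F → 0
16:30 start H → 1
17:10 end H → 0
17:20 start G → 1
17:40 end G → 0
18:50 start I → 1
20:00 end I → 0
Peak is 2, at 07:10 (A, B).

2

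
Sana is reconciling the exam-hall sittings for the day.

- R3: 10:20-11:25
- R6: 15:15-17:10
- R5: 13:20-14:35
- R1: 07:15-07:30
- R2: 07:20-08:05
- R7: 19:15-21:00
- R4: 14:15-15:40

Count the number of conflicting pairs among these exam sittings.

3

Sorted by start: R1, R2, R3, R5, R4, R6, R7.
R2 starts before R1 ends → R1 and R2 overlap.
R3 starts after R1 ends; R1 is clear from here.
R3 starts after R2 ends; R2 is clear from here.
R5 starts after R3 ends; R3 is clear from here.
R4 starts before R5 ends → R5 and R4 overlap.
R6 starts after R5 ends; R5 is clear from here.
R6 starts before R4 ends → R4 and R6 overlap.
R7 starts after R4 ends.
R7 starts after R6 ends.
Overlapping pairs: R1 & R2, R4 & R5, R4 & R6 — 3 in total.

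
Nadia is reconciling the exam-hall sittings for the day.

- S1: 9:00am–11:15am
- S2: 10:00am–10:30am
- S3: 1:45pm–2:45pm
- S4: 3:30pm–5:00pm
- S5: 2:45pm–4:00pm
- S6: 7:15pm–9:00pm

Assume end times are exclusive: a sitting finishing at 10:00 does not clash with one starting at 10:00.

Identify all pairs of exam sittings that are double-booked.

S1 & S2, S4 & S5

Sorted by start: S1, S2, S3, S5, S4, S6.
S2 starts before S1 ends → S1 and S2 overlap.
S3 starts after S1 ends, so nothing later overlaps S1 either.
S3 starts after S2 ends, so nothing later overlaps S2 either.
S5 starts exactly when S3 ends (back-to-back, no overlap), so nothing later overlaps S3 either.
S4 starts before S5 ends → S5 and S4 overlap.
S6 starts after S5 ends.
S6 starts after S4 ends.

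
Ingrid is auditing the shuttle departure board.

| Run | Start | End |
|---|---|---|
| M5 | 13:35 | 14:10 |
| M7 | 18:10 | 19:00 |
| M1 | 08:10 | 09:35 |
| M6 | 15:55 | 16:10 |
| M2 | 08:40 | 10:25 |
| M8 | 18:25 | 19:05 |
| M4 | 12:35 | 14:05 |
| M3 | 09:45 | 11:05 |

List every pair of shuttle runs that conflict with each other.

M1 & M2, M2 & M3, M4 & M5, M7 & M8

Check each pair: they overlap iff neither finishes before the other starts.
Sorted by start: M1, M2, M3, M4, M5, M6, M7, M8.
M2 starts before M1 ends → M1 and M2 overlap.
M3 starts after M1 ends, so nothing later overlaps M1 either.
M3 starts before M2 ends → M2 and M3 overlap.
M4 starts after M2 ends, so nothing later overlaps M2 either.
M4 starts after M3 ends, so nothing later overlaps M3 either.
M5 starts before M4 ends → M4 and M5 overlap.
M6 starts after M4 ends, so nothing later overlaps M4 either.
M6 starts after M5 ends, so nothing later overlaps M5 either.
M7 starts after M6 ends, so nothing later overlaps M6 either.
M8 starts before M7 ends → M7 and M8 overlap.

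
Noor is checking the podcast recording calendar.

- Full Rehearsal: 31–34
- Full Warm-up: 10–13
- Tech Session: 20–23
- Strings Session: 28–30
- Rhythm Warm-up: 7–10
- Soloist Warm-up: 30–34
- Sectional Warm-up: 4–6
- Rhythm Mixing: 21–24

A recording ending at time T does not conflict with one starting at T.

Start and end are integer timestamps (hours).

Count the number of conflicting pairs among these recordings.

Sorted by start: Sectional Warm-up, Rhythm Warm-up, Full Warm-up, Tech Session, Rhythm Mixing, Strings Session, Soloist Warm-up, Full Rehearsal.
Rhythm Warm-up starts after Sectional Warm-up ends — done with Sectional Warm-up.
Full Warm-up starts exactly when Rhythm Warm-up ends (back-to-back, no overlap) — done with Rhythm Warm-up.
Tech Session starts after Full Warm-up ends — done with Full Warm-up.
Rhythm Mixing starts before Tech Session ends → Tech Session and Rhythm Mixing overlap.
Strings Session starts after Tech Session ends — done with Tech Session.
Strings Session starts after Rhythm Mixing ends — done with Rhythm Mixing.
Soloist Warm-up starts exactly when Strings Session ends (back-to-back, no overlap) — done with Strings Session.
Full Rehearsal starts before Soloist Warm-up ends → Soloist Warm-up and Full Rehearsal overlap.
Overlapping pairs: Full Rehearsal & Soloist Warm-up, Rhythm Mixing & Tech Session — 2 in total.

2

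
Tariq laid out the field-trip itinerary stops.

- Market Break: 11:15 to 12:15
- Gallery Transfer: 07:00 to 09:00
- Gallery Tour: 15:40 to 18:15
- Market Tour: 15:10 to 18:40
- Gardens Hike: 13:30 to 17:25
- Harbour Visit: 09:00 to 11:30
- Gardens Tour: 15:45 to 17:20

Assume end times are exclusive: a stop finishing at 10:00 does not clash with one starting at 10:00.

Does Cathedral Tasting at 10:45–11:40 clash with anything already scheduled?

Gallery Transfer: ends 09:00 at or before Cathedral Tasting starts 10:45 → clear.
Harbour Visit: starts 09:00 before Cathedral Tasting ends 11:40, and ends 11:30 after Cathedral Tasting starts 10:45 → overlap.
Market Break: starts 11:15 before Cathedral Tasting ends 11:40, and ends 12:15 after Cathedral Tasting starts 10:45 → overlap.
Gardens Hike: starts 13:30 at or after Cathedral Tasting ends 11:40 → clear.
Market Tour: starts 15:10 at or after Cathedral Tasting ends 11:40 → clear.
Gallery Tour: starts 15:40 at or after Cathedral Tasting ends 11:40 → clear.
Gardens Tour: starts 15:45 at or after Cathedral Tasting ends 11:40 → clear.
Cathedral Tasting overlaps Market Break, Harbour Visit.

Yes — it overlaps Harbour Visit, Market Break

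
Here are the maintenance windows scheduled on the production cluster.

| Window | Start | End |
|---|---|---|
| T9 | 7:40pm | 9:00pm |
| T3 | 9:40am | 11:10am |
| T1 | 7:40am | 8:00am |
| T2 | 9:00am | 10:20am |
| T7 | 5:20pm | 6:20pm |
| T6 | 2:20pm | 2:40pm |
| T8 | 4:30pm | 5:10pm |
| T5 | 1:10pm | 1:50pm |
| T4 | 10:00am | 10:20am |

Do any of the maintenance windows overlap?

Yes

Sorted by start: T1, T2, T3, T4, T5, T6, T8, T7, T9.
T2 starts after T1 ends, so nothing later overlaps T1 either.
T3 starts before T2 ends → T2 and T3 overlap.
That's a conflict, so the schedule is not conflict-free.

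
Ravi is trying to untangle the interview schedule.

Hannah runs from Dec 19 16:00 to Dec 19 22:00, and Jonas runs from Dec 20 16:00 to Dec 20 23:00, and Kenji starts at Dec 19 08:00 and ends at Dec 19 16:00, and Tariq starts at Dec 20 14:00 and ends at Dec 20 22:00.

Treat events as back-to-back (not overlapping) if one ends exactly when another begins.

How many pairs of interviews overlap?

Sorted by start: Kenji, Hannah, Tariq, Jonas.
Hannah starts exactly when Kenji ends (back-to-back, no overlap) — done with Kenji.
Tariq starts after Hannah ends — done with Hannah.
Jonas starts before Tariq ends → Tariq and Jonas overlap.
Overlapping pairs: Jonas & Tariq — 1 in total.

1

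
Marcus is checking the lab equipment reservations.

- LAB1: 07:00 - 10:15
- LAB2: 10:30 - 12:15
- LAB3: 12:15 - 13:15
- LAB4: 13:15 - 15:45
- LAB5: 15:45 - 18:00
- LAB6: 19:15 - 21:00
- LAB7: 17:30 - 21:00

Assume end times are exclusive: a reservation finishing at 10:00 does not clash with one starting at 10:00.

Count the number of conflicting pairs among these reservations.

2

Sorted by start: LAB1, LAB2, LAB3, LAB4, LAB5, LAB7, LAB6.
LAB2 starts after LAB1 ends; LAB1 is clear from here.
LAB3 starts exactly when LAB2 ends (back-to-back, no overlap); LAB2 is clear from here.
LAB4 starts exactly when LAB3 ends (back-to-back, no overlap); LAB3 is clear from here.
LAB5 starts exactly when LAB4 ends (back-to-back, no overlap); LAB4 is clear from here.
LAB7 starts before LAB5 ends → LAB5 and LAB7 overlap.
LAB6 starts after LAB5 ends.
LAB6 starts before LAB7 ends → LAB7 and LAB6 overlap.
Overlapping pairs: LAB5 & LAB7, LAB6 & LAB7 — 2 in total.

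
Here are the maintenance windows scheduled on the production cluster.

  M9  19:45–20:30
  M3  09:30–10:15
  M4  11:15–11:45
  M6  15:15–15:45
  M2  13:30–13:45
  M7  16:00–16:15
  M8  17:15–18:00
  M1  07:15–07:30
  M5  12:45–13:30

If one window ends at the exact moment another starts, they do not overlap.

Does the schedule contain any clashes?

No

Sorted by start: M1, M3, M4, M5, M2, M6, M7, M8, M9.
M3 starts after M1 ends; M1 is clear from here.
M4 starts after M3 ends; M3 is clear from here.
M5 starts after M4 ends; M4 is clear from here.
M2 starts exactly when M5 ends (back-to-back, no overlap); M5 is clear from here.
M6 starts after M2 ends; M2 is clear from here.
M7 starts after M6 ends; M6 is clear from here.
M8 starts after M7 ends; M7 is clear from here.
M9 starts after M8 ends.
Every pair is clear; the schedule has no overlaps.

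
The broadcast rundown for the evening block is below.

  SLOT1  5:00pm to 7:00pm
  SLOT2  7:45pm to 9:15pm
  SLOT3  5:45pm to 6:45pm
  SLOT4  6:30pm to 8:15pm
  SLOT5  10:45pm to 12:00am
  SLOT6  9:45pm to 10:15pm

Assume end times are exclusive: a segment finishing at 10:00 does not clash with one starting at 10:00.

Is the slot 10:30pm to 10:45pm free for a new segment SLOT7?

SLOT1: ends 7:00pm at or before SLOT7 starts 10:30pm → clear.
SLOT3: ends 6:45pm at or before SLOT7 starts 10:30pm → clear.
SLOT4: ends 8:15pm at or before SLOT7 starts 10:30pm → clear.
SLOT2: ends 9:15pm at or before SLOT7 starts 10:30pm → clear.
SLOT6: ends 10:15pm at or before SLOT7 starts 10:30pm → clear.
SLOT5: starts 10:45pm at or after SLOT7 ends 10:45pm → clear.

Yes — the slot is free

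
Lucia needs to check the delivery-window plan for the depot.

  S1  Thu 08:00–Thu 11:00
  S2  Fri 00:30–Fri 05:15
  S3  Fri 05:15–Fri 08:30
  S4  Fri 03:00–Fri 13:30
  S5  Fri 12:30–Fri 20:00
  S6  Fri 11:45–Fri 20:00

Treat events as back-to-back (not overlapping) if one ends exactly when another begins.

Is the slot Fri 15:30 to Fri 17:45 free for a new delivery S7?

No — it overlaps S5, S6

S1: ends Thu 11:00 at or before S7 starts Fri 15:30 → clear.
S2: ends Fri 05:15 at or before S7 starts Fri 15:30 → clear.
S4: ends Fri 13:30 at or before S7 starts Fri 15:30 → clear.
S3: ends Fri 08:30 at or before S7 starts Fri 15:30 → clear.
S6: starts Fri 11:45 before S7 ends Fri 17:45, and ends Fri 20:00 after S7 starts Fri 15:30 → overlap.
S5: starts Fri 12:30 before S7 ends Fri 17:45, and ends Fri 20:00 after S7 starts Fri 15:30 → overlap.
S7 overlaps S5, S6.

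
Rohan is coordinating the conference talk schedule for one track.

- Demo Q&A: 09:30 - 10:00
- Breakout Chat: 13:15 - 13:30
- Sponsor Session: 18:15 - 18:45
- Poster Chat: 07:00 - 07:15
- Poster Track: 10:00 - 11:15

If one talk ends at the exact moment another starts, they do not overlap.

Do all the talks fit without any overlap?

Two intervals overlap when each starts before the other ends.
Sorted by start: Poster Chat, Demo Q&A, Poster Track, Breakout Chat, Sponsor Session.
Demo Q&A starts after Poster Chat ends, so Poster Chat has no further overlaps.
Poster Track starts exactly when Demo Q&A ends (back-to-back, no overlap), so Demo Q&A has no further overlaps.
Breakout Chat starts after Poster Track ends, so Poster Track has no further overlaps.
Sponsor Session starts after Breakout Chat ends.
Every pair is clear; the schedule has no overlaps.

Yes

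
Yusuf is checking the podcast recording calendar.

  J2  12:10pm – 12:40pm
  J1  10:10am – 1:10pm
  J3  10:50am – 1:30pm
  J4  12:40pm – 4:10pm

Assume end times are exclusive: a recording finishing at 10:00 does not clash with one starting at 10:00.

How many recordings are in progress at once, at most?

Sort all start/end points and keep a running count:
10:10am start J1 → 1
10:50am start J3 → 2
12:10pm start J2 → 3
12:40pm end J2 → 2
12:40pm start J4 → 3
1:10pm end J1 → 2
1:30pm end J3 → 1
4:10pm end J4 → 0
Peak is 3, at 12:10pm (J1, J2, J3).

3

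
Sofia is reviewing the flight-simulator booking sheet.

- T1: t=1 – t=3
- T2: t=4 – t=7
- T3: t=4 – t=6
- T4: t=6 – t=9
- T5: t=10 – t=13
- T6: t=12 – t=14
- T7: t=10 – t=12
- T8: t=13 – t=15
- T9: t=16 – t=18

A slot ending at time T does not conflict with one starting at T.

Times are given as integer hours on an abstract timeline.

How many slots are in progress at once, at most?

Sweep the timeline, counting +1 at each start and −1 at each end (ends before starts at a tie):
t=1 start T1 → 1
t=3 end T1 → 0
t=4 start T2 → 1
t=4 start T3 → 2
t=6 end T3 → 1
t=6 start T4 → 2
t=7 end T2 → 1
t=9 end T4 → 0
t=10 start T5 → 1
t=10 start T7 → 2
t=12 end T7 → 1
t=12 start T6 → 2
t=13 end T5 → 1
t=13 start T8 → 2
t=14 end T6 → 1
t=15 end T8 → 0
t=16 start T9 → 1
t=18 end T9 → 0
Peak is 2, at t=4 (T2, T3).

2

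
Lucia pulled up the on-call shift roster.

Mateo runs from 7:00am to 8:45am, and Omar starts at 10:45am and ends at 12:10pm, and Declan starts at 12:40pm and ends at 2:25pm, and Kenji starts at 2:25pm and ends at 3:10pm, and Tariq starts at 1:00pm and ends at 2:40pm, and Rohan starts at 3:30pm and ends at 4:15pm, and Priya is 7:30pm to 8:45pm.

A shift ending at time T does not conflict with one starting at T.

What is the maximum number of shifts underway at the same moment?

Walk through starts and ends in time order (an end at T is processed before a start at T):
7:00am start Mateo → 1
8:45am end Mateo → 0
10:45am start Omar → 1
12:10pm end Omar → 0
12:40pm start Declan → 1
1:00pm start Tariq → 2
2:25pm end Declan → 1
2:25pm start Kenji → 2
2:40pm end Tariq → 1
3:10pm end Kenji → 0
3:30pm start Rohan → 1
4:15pm end Rohan → 0
7:30pm start Priya → 1
8:45pm end Priya → 0
Peak is 2, at 1:00pm (Declan, Tariq).

2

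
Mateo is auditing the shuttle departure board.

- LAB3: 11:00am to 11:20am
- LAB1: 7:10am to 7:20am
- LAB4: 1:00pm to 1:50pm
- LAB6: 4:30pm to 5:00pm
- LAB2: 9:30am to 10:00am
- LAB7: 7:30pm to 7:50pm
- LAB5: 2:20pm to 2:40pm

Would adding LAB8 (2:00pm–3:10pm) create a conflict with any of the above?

Yes — it overlaps LAB5

LAB1: ends 7:20am at or before LAB8 starts 2:00pm → clear.
LAB2: ends 10:00am at or before LAB8 starts 2:00pm → clear.
LAB3: ends 11:20am at or before LAB8 starts 2:00pm → clear.
LAB4: ends 1:50pm at or before LAB8 starts 2:00pm → clear.
LAB5: starts 2:20pm before LAB8 ends 3:10pm, and ends 2:40pm after LAB8 starts 2:00pm → overlap.
LAB6: starts 4:30pm at or after LAB8 ends 3:10pm → clear.
LAB7: starts 7:30pm at or after LAB8 ends 3:10pm → clear.
LAB8 overlaps LAB5.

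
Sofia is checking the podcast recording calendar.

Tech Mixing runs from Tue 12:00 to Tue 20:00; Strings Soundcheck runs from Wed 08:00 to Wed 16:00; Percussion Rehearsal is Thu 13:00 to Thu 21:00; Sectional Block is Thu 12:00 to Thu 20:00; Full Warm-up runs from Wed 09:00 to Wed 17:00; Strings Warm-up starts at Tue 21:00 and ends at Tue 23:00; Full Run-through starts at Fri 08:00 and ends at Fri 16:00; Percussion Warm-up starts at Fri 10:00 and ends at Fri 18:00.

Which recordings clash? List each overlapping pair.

Sorted by start: Tech Mixing, Strings Warm-up, Strings Soundcheck, Full Warm-up, Sectional Block, Percussion Rehearsal, Full Run-through, Percussion Warm-up.
Strings Warm-up starts after Tech Mixing ends, so Tech Mixing has no further overlaps.
Strings Soundcheck starts after Strings Warm-up ends, so Strings Warm-up has no further overlaps.
Full Warm-up starts before Strings Soundcheck ends → Strings Soundcheck and Full Warm-up overlap.
Sectional Block starts after Strings Soundcheck ends, so Strings Soundcheck has no further overlaps.
Sectional Block starts after Full Warm-up ends, so Full Warm-up has no further overlaps.
Percussion Rehearsal starts before Sectional Block ends → Sectional Block and Percussion Rehearsal overlap.
Full Run-through starts after Sectional Block ends, so Sectional Block has no further overlaps.
Full Run-through starts after Percussion Rehearsal ends, so Percussion Rehearsal has no further overlaps.
Percussion Warm-up starts before Full Run-through ends → Full Run-through and Percussion Warm-up overlap.

Full Run-through & Percussion Warm-up, Full Warm-up & Strings Soundcheck, Percussion Rehearsal & Sectional Block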